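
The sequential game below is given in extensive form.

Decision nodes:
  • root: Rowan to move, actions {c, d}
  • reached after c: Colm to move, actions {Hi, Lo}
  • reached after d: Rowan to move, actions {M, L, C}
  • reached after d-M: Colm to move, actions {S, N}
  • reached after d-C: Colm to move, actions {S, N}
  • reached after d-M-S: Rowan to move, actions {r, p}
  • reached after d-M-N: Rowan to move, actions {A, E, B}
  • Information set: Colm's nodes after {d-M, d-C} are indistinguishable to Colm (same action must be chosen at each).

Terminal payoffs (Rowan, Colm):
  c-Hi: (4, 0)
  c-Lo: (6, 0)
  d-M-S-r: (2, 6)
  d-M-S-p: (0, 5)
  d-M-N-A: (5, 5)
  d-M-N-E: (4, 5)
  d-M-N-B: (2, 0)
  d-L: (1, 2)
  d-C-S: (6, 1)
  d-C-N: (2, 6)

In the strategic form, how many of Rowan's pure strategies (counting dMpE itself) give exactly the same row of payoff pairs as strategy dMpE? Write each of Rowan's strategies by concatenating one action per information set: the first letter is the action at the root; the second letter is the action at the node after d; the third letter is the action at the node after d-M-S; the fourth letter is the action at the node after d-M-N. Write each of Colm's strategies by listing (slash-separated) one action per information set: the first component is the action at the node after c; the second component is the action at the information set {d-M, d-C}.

Row for dMpE (columns Hi/S, Hi/N, Lo/S, Lo/N): (0,5) (4,5) (0,5) (4,5).
Every one of Rowan's information sets is on the play path for some reply by Colm when Rowan follows dMpE.
Changing the action at any of them therefore changes at least one column, so only dMpE itself gives this row.

1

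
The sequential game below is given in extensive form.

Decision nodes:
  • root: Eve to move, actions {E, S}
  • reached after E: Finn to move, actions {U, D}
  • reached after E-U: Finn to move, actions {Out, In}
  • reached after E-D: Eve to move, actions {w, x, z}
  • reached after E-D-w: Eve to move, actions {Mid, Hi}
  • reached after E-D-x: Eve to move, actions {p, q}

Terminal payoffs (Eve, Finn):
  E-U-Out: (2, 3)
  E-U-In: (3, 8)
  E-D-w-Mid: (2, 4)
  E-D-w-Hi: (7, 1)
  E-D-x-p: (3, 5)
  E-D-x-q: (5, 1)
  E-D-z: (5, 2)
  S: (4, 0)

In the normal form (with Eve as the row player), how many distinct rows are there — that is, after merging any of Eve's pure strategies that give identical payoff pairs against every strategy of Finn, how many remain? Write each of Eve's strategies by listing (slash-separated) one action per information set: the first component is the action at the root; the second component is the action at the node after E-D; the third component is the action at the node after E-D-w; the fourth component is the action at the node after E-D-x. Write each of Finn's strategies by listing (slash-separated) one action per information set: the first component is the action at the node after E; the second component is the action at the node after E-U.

Eve has 24 pure strategies: E/w/Mid/p, E/w/Mid/q, E/w/Hi/p, E/w/Hi/q, E/x/Mid/p, E/x/Mid/q, E/x/Hi/p, E/x/Hi/q, E/z/Mid/p, E/z/Mid/q, E/z/Hi/p, E/z/Hi/q, S/w/Mid/p, S/w/Mid/q, S/w/Hi/p, S/w/Hi/q, S/x/Mid/p, S/x/Mid/q, S/x/Hi/p, S/x/Hi/q, S/z/Mid/p, S/z/Mid/q, S/z/Hi/p, S/z/Hi/q. Columns: U/Out, U/In, D/Out, D/In.
{E/w/Mid/p, E/w/Mid/q} → row (2,3) (3,8) (2,4) (2,4)
{E/w/Hi/p, E/w/Hi/q} → row (2,3) (3,8) (7,1) (7,1)
{E/x/Mid/p, E/x/Hi/p} → row (2,3) (3,8) (3,5) (3,5)
{E/x/Mid/q, E/x/Hi/q} → row (2,3) (3,8) (5,1) (5,1)
{E/z/Mid/p, E/z/Mid/q, E/z/Hi/p, E/z/Hi/q} → row (2,3) (3,8) (5,2) (5,2)
{S/w/Mid/p, S/w/Mid/q, S/w/Hi/p, S/w/Hi/q, S/x/Mid/p, S/x/Mid/q, S/x/Hi/p, S/x/Hi/q, S/z/Mid/p, S/z/Mid/q, S/z/Hi/p, S/z/Hi/q} → row (4,0) (4,0) (4,0) (4,0)
That's 6 distinct rows out of 24 strategies.

6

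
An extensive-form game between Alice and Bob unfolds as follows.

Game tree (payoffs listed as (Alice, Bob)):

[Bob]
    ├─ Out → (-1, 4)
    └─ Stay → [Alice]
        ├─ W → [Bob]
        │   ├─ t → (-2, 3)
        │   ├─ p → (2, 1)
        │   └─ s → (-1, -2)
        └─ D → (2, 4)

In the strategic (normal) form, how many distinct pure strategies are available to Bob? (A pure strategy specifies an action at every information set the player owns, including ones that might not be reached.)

Bob owns the root with actions {Out, Stay} — two choices.
Bob owns the node after Stay-W with actions {t, p, s} — three choices.
A pure strategy fixes one action at each information set independently, so the count is the product 2 × 3 = 6.

6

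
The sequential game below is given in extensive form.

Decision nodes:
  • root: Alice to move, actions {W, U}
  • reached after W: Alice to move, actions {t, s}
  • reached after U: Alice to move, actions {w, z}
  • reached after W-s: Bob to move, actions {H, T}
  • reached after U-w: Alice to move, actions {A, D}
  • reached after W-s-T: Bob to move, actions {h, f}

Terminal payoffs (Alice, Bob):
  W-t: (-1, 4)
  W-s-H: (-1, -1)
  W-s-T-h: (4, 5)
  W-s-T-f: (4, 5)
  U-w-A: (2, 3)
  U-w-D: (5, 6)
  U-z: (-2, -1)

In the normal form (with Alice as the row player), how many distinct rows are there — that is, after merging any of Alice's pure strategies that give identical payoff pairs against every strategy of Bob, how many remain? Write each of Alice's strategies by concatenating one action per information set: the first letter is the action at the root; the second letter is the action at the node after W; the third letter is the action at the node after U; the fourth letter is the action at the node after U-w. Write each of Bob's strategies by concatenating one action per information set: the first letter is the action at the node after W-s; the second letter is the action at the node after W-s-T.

5

Alice has 16 pure strategies: WtwA, WtwD, WtzA, WtzD, WswA, WswD, WszA, WszD, UtwA, UtwD, UtzA, UtzD, UswA, UswD, UszA, UszD. Columns: Hh, Hf, Th, Tf.
{WtwA, WtwD, WtzA, WtzD} → row (-1,4) (-1,4) (-1,4) (-1,4)
{WswA, WswD, WszA, WszD} → row (-1,-1) (-1,-1) (4,5) (4,5)
{UtwA, UswA} → row (2,3) (2,3) (2,3) (2,3)
{UtwD, UswD} → row (5,6) (5,6) (5,6) (5,6)
{UtzA, UtzD, UszA, UszD} → row (-2,-1) (-2,-1) (-2,-1) (-2,-1)
That's 5 distinct rows out of 16 strategies.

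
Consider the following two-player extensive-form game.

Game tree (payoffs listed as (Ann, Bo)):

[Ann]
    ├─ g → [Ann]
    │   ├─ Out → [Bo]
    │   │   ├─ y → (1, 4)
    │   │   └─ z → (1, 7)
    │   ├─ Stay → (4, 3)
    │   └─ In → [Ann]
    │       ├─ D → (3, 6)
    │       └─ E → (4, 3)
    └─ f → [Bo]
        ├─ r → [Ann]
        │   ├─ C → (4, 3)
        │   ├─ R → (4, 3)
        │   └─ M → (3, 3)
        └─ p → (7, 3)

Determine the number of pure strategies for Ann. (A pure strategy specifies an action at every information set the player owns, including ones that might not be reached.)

Ann owns the root with actions {g, f} — two choices.
Ann owns the node after g with actions {Out, Stay, In} — three choices.
Ann owns the node after g-In with actions {D, E} — two choices.
Ann owns the node after f-r with actions {C, R, M} — three choices.
A pure strategy fixes one action at each information set independently, so the count is the product 2 × 3 × 2 × 3 = 36.
(For reference, Bo has 4 pure strategies, giving a 36×4 normal-form matrix.)

36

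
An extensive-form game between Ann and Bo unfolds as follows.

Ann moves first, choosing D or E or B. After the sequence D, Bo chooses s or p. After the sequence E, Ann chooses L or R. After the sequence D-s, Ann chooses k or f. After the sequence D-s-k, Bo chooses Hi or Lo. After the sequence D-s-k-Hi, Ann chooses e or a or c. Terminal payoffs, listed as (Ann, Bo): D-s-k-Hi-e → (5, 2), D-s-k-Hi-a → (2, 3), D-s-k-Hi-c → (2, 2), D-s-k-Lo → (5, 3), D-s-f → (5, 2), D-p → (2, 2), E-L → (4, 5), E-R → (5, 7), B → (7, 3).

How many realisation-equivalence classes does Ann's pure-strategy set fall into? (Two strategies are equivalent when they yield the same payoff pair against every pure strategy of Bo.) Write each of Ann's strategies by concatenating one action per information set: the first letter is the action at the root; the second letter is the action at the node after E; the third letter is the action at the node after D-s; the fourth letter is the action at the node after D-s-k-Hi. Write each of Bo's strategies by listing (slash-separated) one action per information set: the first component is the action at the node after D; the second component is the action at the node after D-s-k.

Ann has 36 pure strategies: DLke, DLka, DLkc, DLfe, DLfa, DLfc, DRke, DRka, DRkc, DRfe, DRfa, DRfc, ELke, ELka, ELkc, ELfe, ELfa, ELfc, ERke, ERka, ERkc, ERfe, ERfa, ERfc, BLke, BLka, BLkc, BLfe, BLfa, BLfc, BRke, BRka, BRkc, BRfe, BRfa, BRfc. Columns: s/Hi, s/Lo, p/Hi, p/Lo.
{DLke, DRke} → row (5,2) (5,3) (2,2) (2,2)
{DLka, DRka} → row (2,3) (5,3) (2,2) (2,2)
{DLkc, DRkc} → row (2,2) (5,3) (2,2) (2,2)
{DLfe, DLfa, DLfc, DRfe, DRfa, DRfc} → row (5,2) (5,2) (2,2) (2,2)
{ELke, ELka, ELkc, ELfe, ELfa, ELfc} → row (4,5) (4,5) (4,5) (4,5)
{ERke, ERka, ERkc, ERfe, ERfa, ERfc} → row (5,7) (5,7) (5,7) (5,7)
{BLke, BLka, BLkc, BLfe, BLfa, BLfc, BRke, BRka, BRkc, BRfe, BRfa, BRfc} → row (7,3) (7,3) (7,3) (7,3)
That's 7 distinct rows out of 36 strategies.

7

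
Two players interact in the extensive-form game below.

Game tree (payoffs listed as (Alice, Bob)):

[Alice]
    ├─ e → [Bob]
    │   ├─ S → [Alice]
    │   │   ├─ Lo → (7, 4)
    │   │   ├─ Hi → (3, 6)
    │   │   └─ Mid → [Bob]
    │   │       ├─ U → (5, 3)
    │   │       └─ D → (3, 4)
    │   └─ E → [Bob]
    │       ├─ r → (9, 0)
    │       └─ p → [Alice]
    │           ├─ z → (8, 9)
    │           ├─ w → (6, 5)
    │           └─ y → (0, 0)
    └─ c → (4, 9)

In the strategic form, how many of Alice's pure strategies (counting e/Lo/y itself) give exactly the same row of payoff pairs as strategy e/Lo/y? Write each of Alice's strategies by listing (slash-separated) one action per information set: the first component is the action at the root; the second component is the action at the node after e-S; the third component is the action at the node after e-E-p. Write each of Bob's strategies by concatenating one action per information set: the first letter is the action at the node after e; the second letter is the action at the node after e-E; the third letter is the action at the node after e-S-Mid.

Row for e/Lo/y (columns SrU, SrD, SpU, SpD, ErU, ErD, EpU, EpD): (7,4) (7,4) (7,4) (7,4) (9,0) (9,0) (0,0) (0,0).
Every one of Alice's information sets is on the play path for some reply by Bob when Alice follows e/Lo/y.
Changing the action at any of them therefore changes at least one column, so only e/Lo/y itself gives this row.

1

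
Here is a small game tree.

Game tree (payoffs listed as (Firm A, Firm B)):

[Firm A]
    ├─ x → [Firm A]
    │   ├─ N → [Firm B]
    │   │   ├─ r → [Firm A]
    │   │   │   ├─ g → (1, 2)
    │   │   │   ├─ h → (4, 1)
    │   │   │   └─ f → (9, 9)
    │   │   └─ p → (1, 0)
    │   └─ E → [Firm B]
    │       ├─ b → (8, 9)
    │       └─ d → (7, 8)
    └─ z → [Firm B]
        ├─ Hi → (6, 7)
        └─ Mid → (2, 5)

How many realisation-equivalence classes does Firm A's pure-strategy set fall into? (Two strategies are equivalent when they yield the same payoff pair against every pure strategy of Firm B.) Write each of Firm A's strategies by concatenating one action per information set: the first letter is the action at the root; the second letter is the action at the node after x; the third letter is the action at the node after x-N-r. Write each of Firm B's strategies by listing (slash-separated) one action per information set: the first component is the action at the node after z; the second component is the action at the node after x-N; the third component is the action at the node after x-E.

5

Firm A has 12 pure strategies: xNg, xNh, xNf, xEg, xEh, xEf, zNg, zNh, zNf, zEg, zEh, zEf. Columns: Hi/r/b, Hi/r/d, Hi/p/b, Hi/p/d, Mid/r/b, Mid/r/d, Mid/p/b, Mid/p/d.
{xNg} → row (1,2) (1,2) (1,0) (1,0) (1,2) (1,2) (1,0) (1,0)
{xNh} → row (4,1) (4,1) (1,0) (1,0) (4,1) (4,1) (1,0) (1,0)
{xNf} → row (9,9) (9,9) (1,0) (1,0) (9,9) (9,9) (1,0) (1,0)
{xEg, xEh, xEf} → row (8,9) (7,8) (8,9) (7,8) (8,9) (7,8) (8,9) (7,8)
{zNg, zNh, zNf, zEg, zEh, zEf} → row (6,7) (6,7) (6,7) (6,7) (2,5) (2,5) (2,5) (2,5)
That's 5 distinct rows out of 12 strategies.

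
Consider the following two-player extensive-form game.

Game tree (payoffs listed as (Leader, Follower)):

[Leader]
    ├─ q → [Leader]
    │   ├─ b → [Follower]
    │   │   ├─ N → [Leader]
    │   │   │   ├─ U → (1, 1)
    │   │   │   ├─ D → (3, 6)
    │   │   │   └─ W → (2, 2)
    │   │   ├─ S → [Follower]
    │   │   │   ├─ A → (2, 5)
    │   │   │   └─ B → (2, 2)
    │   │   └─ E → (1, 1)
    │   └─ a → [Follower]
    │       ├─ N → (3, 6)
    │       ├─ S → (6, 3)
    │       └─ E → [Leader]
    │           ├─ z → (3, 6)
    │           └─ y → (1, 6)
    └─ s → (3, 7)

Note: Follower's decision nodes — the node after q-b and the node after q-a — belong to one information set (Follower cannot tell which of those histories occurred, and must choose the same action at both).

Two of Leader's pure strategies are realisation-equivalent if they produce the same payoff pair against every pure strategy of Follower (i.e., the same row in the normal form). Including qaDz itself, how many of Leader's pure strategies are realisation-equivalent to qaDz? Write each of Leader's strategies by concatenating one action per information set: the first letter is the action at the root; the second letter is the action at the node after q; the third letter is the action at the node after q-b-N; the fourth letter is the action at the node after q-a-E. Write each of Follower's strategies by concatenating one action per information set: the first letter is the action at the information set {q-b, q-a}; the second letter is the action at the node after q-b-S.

Row for qaDz (columns NA, NB, SA, SB, EA, EB): (3,6) (3,6) (6,3) (6,3) (3,6) (3,6).
Under qaDz, Leader's choice at the node after q-b-N can never be reached regardless of what Follower does, so varying those choices leaves every outcome unchanged.
Holding the reachable choices fixed and varying the unreachable one freely already gives 3 equivalent strategies.
No other strategy reproduces this row, so those 3 are the full class: qaUz, qaDz, qaWz.

3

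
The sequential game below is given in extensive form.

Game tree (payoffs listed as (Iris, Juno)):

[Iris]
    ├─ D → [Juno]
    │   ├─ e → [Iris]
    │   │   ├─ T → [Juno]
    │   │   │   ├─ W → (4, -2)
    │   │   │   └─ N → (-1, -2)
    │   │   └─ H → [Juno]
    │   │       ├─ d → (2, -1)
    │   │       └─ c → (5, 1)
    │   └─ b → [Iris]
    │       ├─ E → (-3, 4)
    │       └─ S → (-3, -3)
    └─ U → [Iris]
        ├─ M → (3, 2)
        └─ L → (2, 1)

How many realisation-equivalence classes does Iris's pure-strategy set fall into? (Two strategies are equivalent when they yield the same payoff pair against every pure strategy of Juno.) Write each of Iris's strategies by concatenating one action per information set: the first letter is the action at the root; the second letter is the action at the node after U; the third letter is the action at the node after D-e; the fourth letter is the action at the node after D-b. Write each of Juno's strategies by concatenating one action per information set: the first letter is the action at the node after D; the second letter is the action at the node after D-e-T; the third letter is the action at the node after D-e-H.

Iris has 16 pure strategies: DMTE, DMTS, DMHE, DMHS, DLTE, DLTS, DLHE, DLHS, UMTE, UMTS, UMHE, UMHS, ULTE, ULTS, ULHE, ULHS. Columns: eWd, eWc, eNd, eNc, bWd, bWc, bNd, bNc.
{DMTE, DLTE} → row (4,-2) (4,-2) (-1,-2) (-1,-2) (-3,4) (-3,4) (-3,4) (-3,4)
{DMTS, DLTS} → row (4,-2) (4,-2) (-1,-2) (-1,-2) (-3,-3) (-3,-3) (-3,-3) (-3,-3)
{DMHE, DLHE} → row (2,-1) (5,1) (2,-1) (5,1) (-3,4) (-3,4) (-3,4) (-3,4)
{DMHS, DLHS} → row (2,-1) (5,1) (2,-1) (5,1) (-3,-3) (-3,-3) (-3,-3) (-3,-3)
{UMTE, UMTS, UMHE, UMHS} → row (3,2) (3,2) (3,2) (3,2) (3,2) (3,2) (3,2) (3,2)
{ULTE, ULTS, ULHE, ULHS} → row (2,1) (2,1) (2,1) (2,1) (2,1) (2,1) (2,1) (2,1)
That's 6 distinct rows out of 16 strategies.

6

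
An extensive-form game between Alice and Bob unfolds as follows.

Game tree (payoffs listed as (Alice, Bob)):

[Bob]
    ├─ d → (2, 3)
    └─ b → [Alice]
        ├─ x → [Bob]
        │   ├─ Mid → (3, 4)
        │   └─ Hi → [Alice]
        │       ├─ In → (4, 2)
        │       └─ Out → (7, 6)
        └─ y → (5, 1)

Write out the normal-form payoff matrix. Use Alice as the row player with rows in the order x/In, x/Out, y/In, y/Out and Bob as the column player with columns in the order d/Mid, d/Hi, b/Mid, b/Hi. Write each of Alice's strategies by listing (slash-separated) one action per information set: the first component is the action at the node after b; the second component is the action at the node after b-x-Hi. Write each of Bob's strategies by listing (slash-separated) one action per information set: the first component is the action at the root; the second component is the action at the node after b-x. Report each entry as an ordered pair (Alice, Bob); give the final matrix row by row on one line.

         d/Mid     d/Hi    b/Mid     b/Hi
 x/In    (2,3)    (2,3)    (3,4)    (4,2)
x/Out    (2,3)    (2,3)    (3,4)    (7,6)
 y/In    (2,3)    (2,3)    (5,1)    (5,1)
y/Out    (2,3)    (2,3)    (5,1)    (5,1)

x/In: (2,3) (2,3) (3,4) (4,2) | x/Out: (2,3) (2,3) (3,4) (7,6) | y/In: (2,3) (2,3) (5,1) (5,1) | y/Out: (2,3) (2,3) (5,1) (5,1)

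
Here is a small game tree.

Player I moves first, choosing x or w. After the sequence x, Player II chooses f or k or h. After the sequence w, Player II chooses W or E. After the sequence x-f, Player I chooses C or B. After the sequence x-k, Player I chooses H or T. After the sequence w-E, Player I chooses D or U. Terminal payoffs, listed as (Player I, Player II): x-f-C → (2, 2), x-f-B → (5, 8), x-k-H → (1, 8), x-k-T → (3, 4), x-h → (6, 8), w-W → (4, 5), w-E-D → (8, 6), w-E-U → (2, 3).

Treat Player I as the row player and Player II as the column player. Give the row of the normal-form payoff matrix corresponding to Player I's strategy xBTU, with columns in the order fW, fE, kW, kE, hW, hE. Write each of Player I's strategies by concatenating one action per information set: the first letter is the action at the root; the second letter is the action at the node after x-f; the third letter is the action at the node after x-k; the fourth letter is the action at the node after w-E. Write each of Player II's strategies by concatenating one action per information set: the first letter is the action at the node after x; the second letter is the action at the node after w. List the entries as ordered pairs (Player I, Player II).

(5,8) (5,8) (3,4) (3,4) (6,8) (6,8)

vs fW: Player I plays x → Player II plays f at [x] → Player I plays B at [x-f] → (5, 8)
vs fE: Player I plays x → Player II plays f at [x] → Player I plays B at [x-f] → (5, 8)
vs kW: Player I plays x → Player II plays k at [x] → Player I plays T at [x-k] → (3, 4)
vs kE: Player I plays x → Player II plays k at [x] → Player I plays T at [x-k] → (3, 4)
vs hW: Player I plays x → Player II plays h at [x] → (6, 8)
vs hE: Player I plays x → Player II plays h at [x] → (6, 8)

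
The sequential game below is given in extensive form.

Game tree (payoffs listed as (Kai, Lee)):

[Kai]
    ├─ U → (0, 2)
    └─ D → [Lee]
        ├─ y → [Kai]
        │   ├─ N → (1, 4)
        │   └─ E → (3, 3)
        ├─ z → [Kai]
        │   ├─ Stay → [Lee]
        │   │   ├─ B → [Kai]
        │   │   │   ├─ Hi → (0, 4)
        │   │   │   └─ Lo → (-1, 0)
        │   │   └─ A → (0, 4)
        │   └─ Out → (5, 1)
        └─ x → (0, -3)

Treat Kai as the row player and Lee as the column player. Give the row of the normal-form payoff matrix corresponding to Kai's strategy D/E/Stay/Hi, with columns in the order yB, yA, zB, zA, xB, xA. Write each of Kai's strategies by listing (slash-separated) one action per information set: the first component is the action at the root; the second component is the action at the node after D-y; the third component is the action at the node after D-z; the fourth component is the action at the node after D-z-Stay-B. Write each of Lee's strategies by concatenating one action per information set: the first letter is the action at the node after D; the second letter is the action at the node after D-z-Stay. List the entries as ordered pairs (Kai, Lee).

vs yB: Kai plays D → Lee plays y at [D] → Kai plays E at [D-y] → (3, 3)
vs yA: Kai plays D → Lee plays y at [D] → Kai plays E at [D-y] → (3, 3)
vs zB: Kai plays D → Lee plays z at [D] → Kai plays Stay at [D-z] → Lee plays B at [D-z-Stay] → Kai plays Hi at [D-z-Stay-B] → (0, 4)
vs zA: Kai plays D → Lee plays z at [D] → Kai plays Stay at [D-z] → Lee plays A at [D-z-Stay] → (0, 4)
vs xB: Kai plays D → Lee plays x at [D] → (0, -3)
vs xA: Kai plays D → Lee plays x at [D] → (0, -3)

(3,3) (3,3) (0,4) (0,4) (0,-3) (0,-3)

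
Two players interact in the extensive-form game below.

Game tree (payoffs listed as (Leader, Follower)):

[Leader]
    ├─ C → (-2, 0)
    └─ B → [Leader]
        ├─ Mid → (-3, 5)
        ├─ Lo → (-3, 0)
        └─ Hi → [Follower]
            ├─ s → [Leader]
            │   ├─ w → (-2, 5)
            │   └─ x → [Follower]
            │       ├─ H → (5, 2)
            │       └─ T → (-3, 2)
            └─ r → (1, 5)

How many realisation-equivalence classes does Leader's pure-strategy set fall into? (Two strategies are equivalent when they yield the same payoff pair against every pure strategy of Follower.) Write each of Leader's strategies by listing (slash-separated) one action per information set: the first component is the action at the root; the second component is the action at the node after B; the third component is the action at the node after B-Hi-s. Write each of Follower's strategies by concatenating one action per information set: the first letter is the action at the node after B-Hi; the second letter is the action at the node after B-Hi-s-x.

5

Leader has 12 pure strategies: C/Mid/w, C/Mid/x, C/Lo/w, C/Lo/x, C/Hi/w, C/Hi/x, B/Mid/w, B/Mid/x, B/Lo/w, B/Lo/x, B/Hi/w, B/Hi/x. Columns: sH, sT, rH, rT.
{C/Mid/w, C/Mid/x, C/Lo/w, C/Lo/x, C/Hi/w, C/Hi/x} → row (-2,0) (-2,0) (-2,0) (-2,0)
{B/Mid/w, B/Mid/x} → row (-3,5) (-3,5) (-3,5) (-3,5)
{B/Lo/w, B/Lo/x} → row (-3,0) (-3,0) (-3,0) (-3,0)
{B/Hi/w} → row (-2,5) (-2,5) (1,5) (1,5)
{B/Hi/x} → row (5,2) (-3,2) (1,5) (1,5)
That's 5 distinct rows out of 12 strategies.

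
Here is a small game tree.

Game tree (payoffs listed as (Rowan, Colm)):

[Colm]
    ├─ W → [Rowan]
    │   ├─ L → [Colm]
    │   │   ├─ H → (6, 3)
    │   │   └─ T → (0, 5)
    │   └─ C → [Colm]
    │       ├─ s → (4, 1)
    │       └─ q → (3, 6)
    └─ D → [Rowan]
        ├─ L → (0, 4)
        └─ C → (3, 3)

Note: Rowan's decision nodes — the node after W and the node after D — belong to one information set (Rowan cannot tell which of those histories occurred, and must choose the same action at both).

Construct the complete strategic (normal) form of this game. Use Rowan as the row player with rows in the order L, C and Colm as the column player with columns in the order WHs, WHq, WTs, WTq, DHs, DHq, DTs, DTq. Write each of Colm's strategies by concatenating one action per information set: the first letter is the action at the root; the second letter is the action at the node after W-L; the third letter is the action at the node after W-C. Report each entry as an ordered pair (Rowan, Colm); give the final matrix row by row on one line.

          WHs      WHq      WTs      WTq      DHs      DHq      DTs      DTq
   L    (6,3)    (6,3)    (0,5)    (0,5)    (0,4)    (0,4)    (0,4)    (0,4)
   C    (4,1)    (3,6)    (4,1)    (3,6)    (3,3)    (3,3)    (3,3)    (3,3)

L: (6,3) (6,3) (0,5) (0,5) (0,4) (0,4) (0,4) (0,4) | C: (4,1) (3,6) (4,1) (3,6) (3,3) (3,3) (3,3) (3,3)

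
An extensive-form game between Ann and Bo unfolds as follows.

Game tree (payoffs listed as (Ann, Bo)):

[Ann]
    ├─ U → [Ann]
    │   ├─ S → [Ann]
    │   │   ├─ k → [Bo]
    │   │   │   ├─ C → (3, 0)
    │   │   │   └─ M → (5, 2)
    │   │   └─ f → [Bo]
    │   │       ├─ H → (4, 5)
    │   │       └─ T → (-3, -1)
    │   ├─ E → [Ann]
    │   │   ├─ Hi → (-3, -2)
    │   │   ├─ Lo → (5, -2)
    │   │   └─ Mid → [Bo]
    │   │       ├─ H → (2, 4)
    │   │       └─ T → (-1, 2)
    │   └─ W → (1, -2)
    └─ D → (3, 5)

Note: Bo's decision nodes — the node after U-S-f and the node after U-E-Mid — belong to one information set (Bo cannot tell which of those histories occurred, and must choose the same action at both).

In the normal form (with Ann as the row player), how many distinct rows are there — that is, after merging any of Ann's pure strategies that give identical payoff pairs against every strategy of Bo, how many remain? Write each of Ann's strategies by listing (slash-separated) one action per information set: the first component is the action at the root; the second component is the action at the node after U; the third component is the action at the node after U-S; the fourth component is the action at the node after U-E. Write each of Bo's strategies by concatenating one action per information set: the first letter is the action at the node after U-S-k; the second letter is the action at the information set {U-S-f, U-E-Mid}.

7

Ann has 36 pure strategies: U/S/k/Hi, U/S/k/Lo, U/S/k/Mid, U/S/f/Hi, U/S/f/Lo, U/S/f/Mid, U/E/k/Hi, U/E/k/Lo, U/E/k/Mid, U/E/f/Hi, U/E/f/Lo, U/E/f/Mid, U/W/k/Hi, U/W/k/Lo, U/W/k/Mid, U/W/f/Hi, U/W/f/Lo, U/W/f/Mid, D/S/k/Hi, D/S/k/Lo, D/S/k/Mid, D/S/f/Hi, D/S/f/Lo, D/S/f/Mid, D/E/k/Hi, D/E/k/Lo, D/E/k/Mid, D/E/f/Hi, D/E/f/Lo, D/E/f/Mid, D/W/k/Hi, D/W/k/Lo, D/W/k/Mid, D/W/f/Hi, D/W/f/Lo, D/W/f/Mid. Columns: CH, CT, MH, MT.
{U/S/k/Hi, U/S/k/Lo, U/S/k/Mid} → row (3,0) (3,0) (5,2) (5,2)
{U/S/f/Hi, U/S/f/Lo, U/S/f/Mid} → row (4,5) (-3,-1) (4,5) (-3,-1)
{U/E/k/Hi, U/E/f/Hi} → row (-3,-2) (-3,-2) (-3,-2) (-3,-2)
{U/E/k/Lo, U/E/f/Lo} → row (5,-2) (5,-2) (5,-2) (5,-2)
{U/E/k/Mid, U/E/f/Mid} → row (2,4) (-1,2) (2,4) (-1,2)
{U/W/k/Hi, U/W/k/Lo, U/W/k/Mid, U/W/f/Hi, U/W/f/Lo, U/W/f/Mid} → row (1,-2) (1,-2) (1,-2) (1,-2)
{D/S/k/Hi, D/S/k/Lo, D/S/k/Mid, D/S/f/Hi, D/S/f/Lo, D/S/f/Mid, D/E/k/Hi, D/E/k/Lo, D/E/k/Mid, D/E/f/Hi, D/E/f/Lo, D/E/f/Mid, D/W/k/Hi, D/W/k/Lo, D/W/k/Mid, D/W/f/Hi, D/W/f/Lo, D/W/f/Mid} → row (3,5) (3,5) (3,5) (3,5)
That's 7 distinct rows out of 36 strategies.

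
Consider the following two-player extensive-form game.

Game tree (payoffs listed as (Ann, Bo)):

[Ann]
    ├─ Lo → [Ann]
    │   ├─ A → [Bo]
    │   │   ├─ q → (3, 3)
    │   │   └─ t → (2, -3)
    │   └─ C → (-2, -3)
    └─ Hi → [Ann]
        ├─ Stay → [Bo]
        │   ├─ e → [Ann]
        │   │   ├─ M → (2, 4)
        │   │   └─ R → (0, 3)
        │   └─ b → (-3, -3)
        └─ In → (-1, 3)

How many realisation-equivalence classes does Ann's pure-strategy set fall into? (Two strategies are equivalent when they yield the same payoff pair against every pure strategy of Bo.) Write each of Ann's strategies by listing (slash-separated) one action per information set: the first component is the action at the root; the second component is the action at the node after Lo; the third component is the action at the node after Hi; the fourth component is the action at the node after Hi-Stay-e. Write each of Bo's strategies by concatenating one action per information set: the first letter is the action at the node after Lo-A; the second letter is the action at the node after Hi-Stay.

5

Ann has 16 pure strategies: Lo/A/Stay/M, Lo/A/Stay/R, Lo/A/In/M, Lo/A/In/R, Lo/C/Stay/M, Lo/C/Stay/R, Lo/C/In/M, Lo/C/In/R, Hi/A/Stay/M, Hi/A/Stay/R, Hi/A/In/M, Hi/A/In/R, Hi/C/Stay/M, Hi/C/Stay/R, Hi/C/In/M, Hi/C/In/R. Columns: qe, qb, te, tb.
{Lo/A/Stay/M, Lo/A/Stay/R, Lo/A/In/M, Lo/A/In/R} → row (3,3) (3,3) (2,-3) (2,-3)
{Lo/C/Stay/M, Lo/C/Stay/R, Lo/C/In/M, Lo/C/In/R} → row (-2,-3) (-2,-3) (-2,-3) (-2,-3)
{Hi/A/Stay/M, Hi/C/Stay/M} → row (2,4) (-3,-3) (2,4) (-3,-3)
{Hi/A/Stay/R, Hi/C/Stay/R} → row (0,3) (-3,-3) (0,3) (-3,-3)
{Hi/A/In/M, Hi/A/In/R, Hi/C/In/M, Hi/C/In/R} → row (-1,3) (-1,3) (-1,3) (-1,3)
That's 5 distinct rows out of 16 strategies.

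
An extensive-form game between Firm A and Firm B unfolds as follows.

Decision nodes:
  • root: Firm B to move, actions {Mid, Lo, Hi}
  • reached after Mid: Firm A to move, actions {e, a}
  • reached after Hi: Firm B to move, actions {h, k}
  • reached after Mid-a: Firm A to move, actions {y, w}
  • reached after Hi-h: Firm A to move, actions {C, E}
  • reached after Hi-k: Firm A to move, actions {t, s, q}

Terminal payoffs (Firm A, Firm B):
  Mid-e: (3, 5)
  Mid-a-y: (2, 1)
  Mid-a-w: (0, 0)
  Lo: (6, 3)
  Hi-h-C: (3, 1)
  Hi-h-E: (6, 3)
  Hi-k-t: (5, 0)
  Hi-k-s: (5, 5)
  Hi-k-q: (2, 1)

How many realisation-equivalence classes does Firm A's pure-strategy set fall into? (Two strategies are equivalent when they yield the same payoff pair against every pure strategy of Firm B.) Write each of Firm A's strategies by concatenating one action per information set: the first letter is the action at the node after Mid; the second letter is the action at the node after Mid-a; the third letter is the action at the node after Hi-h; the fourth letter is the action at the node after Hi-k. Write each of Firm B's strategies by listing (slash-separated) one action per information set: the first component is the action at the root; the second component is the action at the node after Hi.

18

Firm A has 24 pure strategies: eyCt, eyCs, eyCq, eyEt, eyEs, eyEq, ewCt, ewCs, ewCq, ewEt, ewEs, ewEq, ayCt, ayCs, ayCq, ayEt, ayEs, ayEq, awCt, awCs, awCq, awEt, awEs, awEq. Columns: Mid/h, Mid/k, Lo/h, Lo/k, Hi/h, Hi/k.
{eyCt, ewCt} → row (3,5) (3,5) (6,3) (6,3) (3,1) (5,0)
{eyCs, ewCs} → row (3,5) (3,5) (6,3) (6,3) (3,1) (5,5)
{eyCq, ewCq} → row (3,5) (3,5) (6,3) (6,3) (3,1) (2,1)
{eyEt, ewEt} → row (3,5) (3,5) (6,3) (6,3) (6,3) (5,0)
{eyEs, ewEs} → row (3,5) (3,5) (6,3) (6,3) (6,3) (5,5)
{eyEq, ewEq} → row (3,5) (3,5) (6,3) (6,3) (6,3) (2,1)
{ayCt} → row (2,1) (2,1) (6,3) (6,3) (3,1) (5,0)
{ayCs} → row (2,1) (2,1) (6,3) (6,3) (3,1) (5,5)
{ayCq} → row (2,1) (2,1) (6,3) (6,3) (3,1) (2,1)
{ayEt} → row (2,1) (2,1) (6,3) (6,3) (6,3) (5,0)
{ayEs} → row (2,1) (2,1) (6,3) (6,3) (6,3) (5,5)
{ayEq} → row (2,1) (2,1) (6,3) (6,3) (6,3) (2,1)
{awCt} → row (0,0) (0,0) (6,3) (6,3) (3,1) (5,0)
{awCs} → row (0,0) (0,0) (6,3) (6,3) (3,1) (5,5)
{awCq} → row (0,0) (0,0) (6,3) (6,3) (3,1) (2,1)
{awEt} → row (0,0) (0,0) (6,3) (6,3) (6,3) (5,0)
{awEs} → row (0,0) (0,0) (6,3) (6,3) (6,3) (5,5)
{awEq} → row (0,0) (0,0) (6,3) (6,3) (6,3) (2,1)
That's 18 distinct rows out of 24 strategies.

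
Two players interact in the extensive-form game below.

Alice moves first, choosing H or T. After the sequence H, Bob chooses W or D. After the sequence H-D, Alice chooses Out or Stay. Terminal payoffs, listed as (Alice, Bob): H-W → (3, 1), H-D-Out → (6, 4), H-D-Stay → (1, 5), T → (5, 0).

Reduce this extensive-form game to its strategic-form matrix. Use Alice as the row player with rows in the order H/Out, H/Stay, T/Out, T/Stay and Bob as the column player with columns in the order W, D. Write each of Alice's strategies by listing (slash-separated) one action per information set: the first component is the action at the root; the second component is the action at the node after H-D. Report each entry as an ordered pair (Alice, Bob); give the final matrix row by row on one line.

H/Out: (3,1) (6,4) | H/Stay: (3,1) (1,5) | T/Out: (5,0) (5,0) | T/Stay: (5,0) (5,0)

Row H/Out: W→(3,1), D→(6,4)
Row H/Stay: W→(3,1), D→(1,5)
Row T/Out: W→(5,0), D→(5,0)
Row T/Stay: W→(5,0), D→(5,0)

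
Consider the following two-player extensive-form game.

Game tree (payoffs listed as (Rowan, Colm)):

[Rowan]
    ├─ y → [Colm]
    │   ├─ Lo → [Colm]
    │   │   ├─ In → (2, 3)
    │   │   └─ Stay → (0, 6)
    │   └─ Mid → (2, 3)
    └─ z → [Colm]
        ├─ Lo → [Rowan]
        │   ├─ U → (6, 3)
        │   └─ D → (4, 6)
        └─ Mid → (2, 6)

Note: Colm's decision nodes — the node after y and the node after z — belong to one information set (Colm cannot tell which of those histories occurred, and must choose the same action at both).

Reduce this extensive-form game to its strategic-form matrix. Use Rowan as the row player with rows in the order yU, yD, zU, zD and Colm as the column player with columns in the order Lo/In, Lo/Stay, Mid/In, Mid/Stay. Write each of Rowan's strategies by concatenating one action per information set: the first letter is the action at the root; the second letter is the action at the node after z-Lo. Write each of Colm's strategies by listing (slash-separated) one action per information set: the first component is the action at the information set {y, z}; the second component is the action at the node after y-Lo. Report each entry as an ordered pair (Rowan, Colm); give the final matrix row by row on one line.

yU: (2,3) (0,6) (2,3) (2,3) | yD: (2,3) (0,6) (2,3) (2,3) | zU: (6,3) (6,3) (2,6) (2,6) | zD: (4,6) (4,6) (2,6) (2,6)

Row yU: Lo/In→(2,3), Lo/Stay→(0,6), Mid/In→(2,3), Mid/Stay→(2,3)
Row yD: Lo/In→(2,3), Lo/Stay→(0,6), Mid/In→(2,3), Mid/Stay→(2,3)
Row zU: Lo/In→(6,3), Lo/Stay→(6,3), Mid/In→(2,6), Mid/Stay→(2,6)
Row zD: Lo/In→(4,6), Lo/Stay→(4,6), Mid/In→(2,6), Mid/Stay→(2,6)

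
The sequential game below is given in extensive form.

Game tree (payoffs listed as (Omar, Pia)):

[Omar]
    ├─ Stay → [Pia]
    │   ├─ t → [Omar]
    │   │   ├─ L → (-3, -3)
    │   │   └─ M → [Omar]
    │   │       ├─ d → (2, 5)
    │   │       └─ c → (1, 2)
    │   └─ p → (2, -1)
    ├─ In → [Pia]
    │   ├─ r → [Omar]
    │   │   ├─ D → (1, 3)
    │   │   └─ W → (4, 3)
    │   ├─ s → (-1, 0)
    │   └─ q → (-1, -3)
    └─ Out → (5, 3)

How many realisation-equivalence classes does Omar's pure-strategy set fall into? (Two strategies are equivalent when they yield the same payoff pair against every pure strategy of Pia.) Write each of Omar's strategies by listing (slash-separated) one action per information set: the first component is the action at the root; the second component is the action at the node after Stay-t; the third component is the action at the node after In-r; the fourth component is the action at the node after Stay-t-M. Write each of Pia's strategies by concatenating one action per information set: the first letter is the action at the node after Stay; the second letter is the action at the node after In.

Omar has 24 pure strategies: Stay/L/D/d, Stay/L/D/c, Stay/L/W/d, Stay/L/W/c, Stay/M/D/d, Stay/M/D/c, Stay/M/W/d, Stay/M/W/c, In/L/D/d, In/L/D/c, In/L/W/d, In/L/W/c, In/M/D/d, In/M/D/c, In/M/W/d, In/M/W/c, Out/L/D/d, Out/L/D/c, Out/L/W/d, Out/L/W/c, Out/M/D/d, Out/M/D/c, Out/M/W/d, Out/M/W/c. Columns: tr, ts, tq, pr, ps, pq.
{Stay/L/D/d, Stay/L/D/c, Stay/L/W/d, Stay/L/W/c} → row (-3,-3) (-3,-3) (-3,-3) (2,-1) (2,-1) (2,-1)
{Stay/M/D/d, Stay/M/W/d} → row (2,5) (2,5) (2,5) (2,-1) (2,-1) (2,-1)
{Stay/M/D/c, Stay/M/W/c} → row (1,2) (1,2) (1,2) (2,-1) (2,-1) (2,-1)
{In/L/D/d, In/L/D/c, In/M/D/d, In/M/D/c} → row (1,3) (-1,0) (-1,-3) (1,3) (-1,0) (-1,-3)
{In/L/W/d, In/L/W/c, In/M/W/d, In/M/W/c} → row (4,3) (-1,0) (-1,-3) (4,3) (-1,0) (-1,-3)
{Out/L/D/d, Out/L/D/c, Out/L/W/d, Out/L/W/c, Out/M/D/d, Out/M/D/c, Out/M/W/d, Out/M/W/c} → row (5,3) (5,3) (5,3) (5,3) (5,3) (5,3)
That's 6 distinct rows out of 24 strategies.

6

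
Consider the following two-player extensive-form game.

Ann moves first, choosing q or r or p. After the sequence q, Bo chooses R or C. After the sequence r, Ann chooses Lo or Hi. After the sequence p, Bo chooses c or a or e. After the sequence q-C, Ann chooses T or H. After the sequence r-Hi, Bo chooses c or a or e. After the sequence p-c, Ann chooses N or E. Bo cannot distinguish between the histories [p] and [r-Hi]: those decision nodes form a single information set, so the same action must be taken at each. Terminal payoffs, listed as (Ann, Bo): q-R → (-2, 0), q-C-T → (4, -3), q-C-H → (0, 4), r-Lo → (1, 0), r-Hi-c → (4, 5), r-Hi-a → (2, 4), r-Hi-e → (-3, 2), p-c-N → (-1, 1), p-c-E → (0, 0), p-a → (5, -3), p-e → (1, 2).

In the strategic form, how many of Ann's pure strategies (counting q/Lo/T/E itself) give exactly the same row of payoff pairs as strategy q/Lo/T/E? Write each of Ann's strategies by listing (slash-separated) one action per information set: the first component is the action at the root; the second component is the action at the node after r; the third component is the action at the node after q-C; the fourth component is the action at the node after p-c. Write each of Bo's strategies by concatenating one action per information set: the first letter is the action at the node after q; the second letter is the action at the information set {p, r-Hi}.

Row for q/Lo/T/E (columns Rc, Ra, Re, Cc, Ca, Ce): (-2,0) (-2,0) (-2,0) (4,-3) (4,-3) (4,-3).
Under q/Lo/T/E, Ann's choice at the node after r and at the node after p-c can never be reached regardless of what Bo does, so varying those choices leaves every outcome unchanged.
Holding the reachable choices fixed and varying the unreachable ones freely already gives 2 × 2 = 4 equivalent strategies.
No other strategy reproduces this row, so those 4 are the full class: q/Lo/T/N, q/Lo/T/E, q/Hi/T/N, q/Hi/T/E.

4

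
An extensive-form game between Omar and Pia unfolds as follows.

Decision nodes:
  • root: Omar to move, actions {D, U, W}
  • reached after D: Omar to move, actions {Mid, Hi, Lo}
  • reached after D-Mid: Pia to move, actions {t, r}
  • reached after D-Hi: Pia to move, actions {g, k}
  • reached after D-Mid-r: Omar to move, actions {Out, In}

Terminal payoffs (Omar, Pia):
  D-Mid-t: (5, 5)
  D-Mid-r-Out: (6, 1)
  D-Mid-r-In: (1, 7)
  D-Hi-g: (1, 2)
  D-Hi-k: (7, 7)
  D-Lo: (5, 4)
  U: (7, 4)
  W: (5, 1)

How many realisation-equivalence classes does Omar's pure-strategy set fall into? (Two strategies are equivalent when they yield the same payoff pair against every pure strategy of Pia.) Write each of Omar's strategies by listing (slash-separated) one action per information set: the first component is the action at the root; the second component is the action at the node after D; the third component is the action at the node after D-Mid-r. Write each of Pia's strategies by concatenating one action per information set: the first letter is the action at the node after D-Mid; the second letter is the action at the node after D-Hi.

Omar has 18 pure strategies: D/Mid/Out, D/Mid/In, D/Hi/Out, D/Hi/In, D/Lo/Out, D/Lo/In, U/Mid/Out, U/Mid/In, U/Hi/Out, U/Hi/In, U/Lo/Out, U/Lo/In, W/Mid/Out, W/Mid/In, W/Hi/Out, W/Hi/In, W/Lo/Out, W/Lo/In. Columns: tg, tk, rg, rk.
{D/Mid/Out} → row (5,5) (5,5) (6,1) (6,1)
{D/Mid/In} → row (5,5) (5,5) (1,7) (1,7)
{D/Hi/Out, D/Hi/In} → row (1,2) (7,7) (1,2) (7,7)
{D/Lo/Out, D/Lo/In} → row (5,4) (5,4) (5,4) (5,4)
{U/Mid/Out, U/Mid/In, U/Hi/Out, U/Hi/In, U/Lo/Out, U/Lo/In} → row (7,4) (7,4) (7,4) (7,4)
{W/Mid/Out, W/Mid/In, W/Hi/Out, W/Hi/In, W/Lo/Out, W/Lo/In} → row (5,1) (5,1) (5,1) (5,1)
That's 6 distinct rows out of 18 strategies.

6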